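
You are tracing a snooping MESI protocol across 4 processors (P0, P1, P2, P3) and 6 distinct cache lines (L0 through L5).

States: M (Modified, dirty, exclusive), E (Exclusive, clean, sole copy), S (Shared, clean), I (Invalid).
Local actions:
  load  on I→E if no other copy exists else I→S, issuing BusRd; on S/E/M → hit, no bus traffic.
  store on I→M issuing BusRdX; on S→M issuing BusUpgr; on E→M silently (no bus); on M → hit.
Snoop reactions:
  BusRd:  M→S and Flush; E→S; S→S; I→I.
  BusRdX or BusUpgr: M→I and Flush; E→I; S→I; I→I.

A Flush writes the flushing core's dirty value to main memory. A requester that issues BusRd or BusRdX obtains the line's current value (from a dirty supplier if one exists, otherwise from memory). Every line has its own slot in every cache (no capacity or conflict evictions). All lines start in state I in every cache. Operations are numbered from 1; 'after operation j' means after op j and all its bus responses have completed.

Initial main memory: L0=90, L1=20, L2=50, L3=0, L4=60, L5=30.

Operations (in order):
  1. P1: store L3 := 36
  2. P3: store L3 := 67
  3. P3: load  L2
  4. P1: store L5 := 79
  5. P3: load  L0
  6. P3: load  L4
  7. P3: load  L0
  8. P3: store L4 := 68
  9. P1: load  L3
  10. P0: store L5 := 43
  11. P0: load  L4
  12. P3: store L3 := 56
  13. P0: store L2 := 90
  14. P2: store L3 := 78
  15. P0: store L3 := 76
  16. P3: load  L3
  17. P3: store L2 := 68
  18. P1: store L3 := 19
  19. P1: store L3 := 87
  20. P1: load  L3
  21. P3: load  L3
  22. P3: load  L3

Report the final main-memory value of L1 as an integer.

  op1 P1: store L3 := 36 → I/M/I/I on L3; bus BusRdX; mem=0
  op2 P3: store L3 := 67 → I/I/I/M on L3; bus BusRdX Flush; mem=36
  op3 P3: load  L2 → I/I/I/E on L2; bus BusRd; mem=50
  op4 P1: store L5 := 79 → I/M/I/I on L5; bus BusRdX; mem=30
  op5 P3: load  L0 → I/I/I/E on L0; bus BusRd; mem=90
  op6 P3: load  L4 → I/I/I/E on L4; bus BusRd; mem=60
  op7 P3: load  L0 → I/I/I/E on L0; bus (none); mem=90
  op8 P3: store L4 := 68 → I/I/I/M on L4; bus (none); mem=60
  op9 P1: load  L3 → I/S/I/S on L3; bus BusRd Flush; mem=67
  op10 P0: store L5 := 43 → M/I/I/I on L5; bus BusRdX Flush; mem=79
  op11 P0: load  L4 → S/I/I/S on L4; bus BusRd Flush; mem=68
  op12 P3: store L3 := 56 → I/I/I/M on L3; bus BusUpgr; mem=67
  op13 P0: store L2 := 90 → M/I/I/I on L2; bus BusRdX; mem=50
  op14 P2: store L3 := 78 → I/I/M/I on L3; bus BusRdX Flush; mem=56
  op15 P0: store L3 := 76 → M/I/I/I on L3; bus BusRdX Flush; mem=78
  op16 P3: load  L3 → S/I/I/S on L3; bus BusRd Flush; mem=76
  op17 P3: store L2 := 68 → I/I/I/M on L2; bus BusRdX Flush; mem=90
  op18 P1: store L3 := 19 → I/M/I/I on L3; bus BusRdX; mem=76
  op19 P1: store L3 := 87 → I/M/I/I on L3; bus (none); mem=76
  op20 P1: load  L3 → I/M/I/I on L3; bus (none); mem=76
  op21 P3: load  L3 → I/S/I/S on L3; bus BusRd Flush; mem=87
  op22 P3: load  L3 → I/S/I/S on L3; bus (none); mem=87

memory[L1] = 20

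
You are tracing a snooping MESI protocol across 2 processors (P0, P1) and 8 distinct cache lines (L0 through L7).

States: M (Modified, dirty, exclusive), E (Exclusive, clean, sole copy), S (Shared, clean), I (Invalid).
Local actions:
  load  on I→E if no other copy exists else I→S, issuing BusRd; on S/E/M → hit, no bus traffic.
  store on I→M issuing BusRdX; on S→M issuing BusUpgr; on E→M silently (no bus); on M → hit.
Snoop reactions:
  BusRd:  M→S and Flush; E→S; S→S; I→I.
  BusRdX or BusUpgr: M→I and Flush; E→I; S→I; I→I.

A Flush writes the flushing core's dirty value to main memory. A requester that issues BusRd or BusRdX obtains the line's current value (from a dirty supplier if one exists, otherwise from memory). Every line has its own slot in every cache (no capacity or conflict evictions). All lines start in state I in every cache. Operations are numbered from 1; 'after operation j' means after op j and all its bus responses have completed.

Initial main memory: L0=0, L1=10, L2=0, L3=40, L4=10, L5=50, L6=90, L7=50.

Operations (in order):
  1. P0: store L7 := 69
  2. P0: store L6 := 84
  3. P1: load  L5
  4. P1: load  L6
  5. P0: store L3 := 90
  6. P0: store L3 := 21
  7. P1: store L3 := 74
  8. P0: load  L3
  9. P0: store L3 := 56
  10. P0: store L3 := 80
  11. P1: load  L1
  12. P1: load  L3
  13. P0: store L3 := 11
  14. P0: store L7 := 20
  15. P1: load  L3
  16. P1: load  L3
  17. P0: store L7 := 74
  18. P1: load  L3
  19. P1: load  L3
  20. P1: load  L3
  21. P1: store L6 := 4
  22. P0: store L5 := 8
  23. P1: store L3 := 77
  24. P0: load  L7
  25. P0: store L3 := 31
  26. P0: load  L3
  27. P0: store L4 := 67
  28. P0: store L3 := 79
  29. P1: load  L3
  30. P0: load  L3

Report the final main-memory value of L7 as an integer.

1. P0: store L7 := 69  bus=[BusRdX]  L7: P0=M P1=I  mem[L7]=50
2. P0: store L6 := 84  bus=[BusRdX]  L6: P0=M P1=I  mem[L6]=90
3. P1: load  L5  bus=[BusRd]  L5: P0=I P1=E  mem[L5]=50
4. P1: load  L6  bus=[BusRd,Flush]  L6: P0=S P1=S  mem[L6]=84
5. P0: store L3 := 90  bus=[BusRdX]  L3: P0=M P1=I  mem[L3]=40
6. P0: store L3 := 21  bus=[-]  L3: P0=M P1=I  mem[L3]=40
7. P1: store L3 := 74  bus=[BusRdX,Flush]  L3: P0=I P1=M  mem[L3]=21
8. P0: load  L3  bus=[BusRd,Flush]  L3: P0=S P1=S  mem[L3]=74
9. P0: store L3 := 56  bus=[BusUpgr]  L3: P0=M P1=I  mem[L3]=74
10. P0: store L3 := 80  bus=[-]  L3: P0=M P1=I  mem[L3]=74
11. P1: load  L1  bus=[BusRd]  L1: P0=I P1=E  mem[L1]=10
12. P1: load  L3  bus=[BusRd,Flush]  L3: P0=S P1=S  mem[L3]=80
13. P0: store L3 := 11  bus=[BusUpgr]  L3: P0=M P1=I  mem[L3]=80
14. P0: store L7 := 20  bus=[-]  L7: P0=M P1=I  mem[L7]=50
15. P1: load  L3  bus=[BusRd,Flush]  L3: P0=S P1=S  mem[L3]=11
16. P1: load  L3  bus=[-]  L3: P0=S P1=S  mem[L3]=11
17. P0: store L7 := 74  bus=[-]  L7: P0=M P1=I  mem[L7]=50
18. P1: load  L3  bus=[-]  L3: P0=S P1=S  mem[L3]=11
19. P1: load  L3  bus=[-]  L3: P0=S P1=S  mem[L3]=11
20. P1: load  L3  bus=[-]  L3: P0=S P1=S  mem[L3]=11
21. P1: store L6 := 4  bus=[BusUpgr]  L6: P0=I P1=M  mem[L6]=84
22. P0: store L5 := 8  bus=[BusRdX]  L5: P0=M P1=I  mem[L5]=50
23. P1: store L3 := 77  bus=[BusUpgr]  L3: P0=I P1=M  mem[L3]=11
24. P0: load  L7  bus=[-]  L7: P0=M P1=I  mem[L7]=50
25. P0: store L3 := 31  bus=[BusRdX,Flush]  L3: P0=M P1=I  mem[L3]=77
26. P0: load  L3  bus=[-]  L3: P0=M P1=I  mem[L3]=77
27. P0: store L4 := 67  bus=[BusRdX]  L4: P0=M P1=I  mem[L4]=10
28. P0: store L3 := 79  bus=[-]  L3: P0=M P1=I  mem[L3]=77
29. P1: load  L3  bus=[BusRd,Flush]  L3: P0=S P1=S  mem[L3]=79
30. P0: load  L3  bus=[-]  L3: P0=S P1=S  mem[L3]=79

memory[L7] = 50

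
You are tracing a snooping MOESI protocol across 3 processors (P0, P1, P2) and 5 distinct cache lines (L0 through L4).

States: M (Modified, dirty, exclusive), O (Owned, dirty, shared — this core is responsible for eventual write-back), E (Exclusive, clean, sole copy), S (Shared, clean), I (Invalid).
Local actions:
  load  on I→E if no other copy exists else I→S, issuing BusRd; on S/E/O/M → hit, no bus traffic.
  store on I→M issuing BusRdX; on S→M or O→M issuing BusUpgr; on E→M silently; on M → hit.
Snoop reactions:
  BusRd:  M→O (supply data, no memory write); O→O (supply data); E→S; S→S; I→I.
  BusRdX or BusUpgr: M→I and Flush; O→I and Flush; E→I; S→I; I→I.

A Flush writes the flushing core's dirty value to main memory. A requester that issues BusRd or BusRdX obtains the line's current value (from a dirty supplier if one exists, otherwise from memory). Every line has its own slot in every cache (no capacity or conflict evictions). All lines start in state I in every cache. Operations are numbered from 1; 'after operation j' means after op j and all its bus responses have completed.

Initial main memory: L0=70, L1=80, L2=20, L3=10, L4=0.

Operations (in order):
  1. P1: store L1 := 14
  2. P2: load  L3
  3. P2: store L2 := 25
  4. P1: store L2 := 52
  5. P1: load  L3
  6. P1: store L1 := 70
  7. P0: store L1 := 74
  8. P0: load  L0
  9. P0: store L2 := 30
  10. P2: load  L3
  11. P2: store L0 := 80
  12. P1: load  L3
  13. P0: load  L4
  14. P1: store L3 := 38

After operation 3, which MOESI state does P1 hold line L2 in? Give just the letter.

state = I

  op1 P1: store L1 := 14 → I/M/I on L1; bus BusRdX; mem=80
  op2 P2: load  L3 → I/I/E on L3; bus BusRd; mem=10
  op3 P2: store L2 := 25 → I/I/M on L2; bus BusRdX; mem=20
  op4 P1: store L2 := 52 → I/M/I on L2; bus BusRdX Flush; mem=25
  op5 P1: load  L3 → I/S/S on L3; bus BusRd; mem=10
  op6 P1: store L1 := 70 → I/M/I on L1; bus (none); mem=80
  op7 P0: store L1 := 74 → M/I/I on L1; bus BusRdX Flush; mem=70
  op8 P0: load  L0 → E/I/I on L0; bus BusRd; mem=70
  op9 P0: store L2 := 30 → M/I/I on L2; bus BusRdX Flush; mem=52
  op10 P2: load  L3 → I/S/S on L3; bus (none); mem=10
  op11 P2: store L0 := 80 → I/I/M on L0; bus BusRdX; mem=70
  op12 P1: load  L3 → I/S/S on L3; bus (none); mem=10
  op13 P0: load  L4 → E/I/I on L4; bus BusRd; mem=0
  op14 P1: store L3 := 38 → I/M/I on L3; bus BusUpgr; mem=10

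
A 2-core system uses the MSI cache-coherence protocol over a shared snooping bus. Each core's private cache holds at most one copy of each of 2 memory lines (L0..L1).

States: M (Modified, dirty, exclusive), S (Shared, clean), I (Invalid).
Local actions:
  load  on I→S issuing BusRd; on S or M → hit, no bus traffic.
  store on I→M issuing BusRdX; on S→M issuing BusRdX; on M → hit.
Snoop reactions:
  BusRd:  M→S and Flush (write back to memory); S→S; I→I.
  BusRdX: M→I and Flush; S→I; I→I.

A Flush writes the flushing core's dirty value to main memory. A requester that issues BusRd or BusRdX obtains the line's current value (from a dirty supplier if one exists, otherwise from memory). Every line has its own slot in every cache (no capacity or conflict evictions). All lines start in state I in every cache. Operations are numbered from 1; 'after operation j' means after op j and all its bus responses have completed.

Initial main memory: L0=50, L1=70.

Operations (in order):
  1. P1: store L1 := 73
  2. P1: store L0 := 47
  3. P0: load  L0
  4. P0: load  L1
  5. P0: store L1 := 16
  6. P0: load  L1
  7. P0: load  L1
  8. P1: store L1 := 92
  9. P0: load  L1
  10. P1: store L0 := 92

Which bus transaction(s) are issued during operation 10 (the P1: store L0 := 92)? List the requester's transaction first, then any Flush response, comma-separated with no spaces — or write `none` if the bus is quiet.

step 1: P1: store L1 := 73  ⟶  IM  (L1)  txn=BusRdX  M[L1]=70
step 2: P1: store L0 := 47  ⟶  IM  (L0)  txn=BusRdX  M[L0]=50
step 3: P0: load  L0  ⟶  SS  (L0)  txn=BusRd+Flush  M[L0]=47
step 4: P0: load  L1  ⟶  SS  (L1)  txn=BusRd+Flush  M[L1]=73
step 5: P0: store L1 := 16  ⟶  MI  (L1)  txn=BusRdX  M[L1]=73
step 6: P0: load  L1  ⟶  MI  (L1)  txn=∅  M[L1]=73
step 7: P0: load  L1  ⟶  MI  (L1)  txn=∅  M[L1]=73
step 8: P1: store L1 := 92  ⟶  IM  (L1)  txn=BusRdX+Flush  M[L1]=16
step 9: P0: load  L1  ⟶  SS  (L1)  txn=BusRd+Flush  M[L1]=92
step 10: P1: store L0 := 92  ⟶  IM  (L0)  txn=BusRdX  M[L0]=47

bus = BusRdX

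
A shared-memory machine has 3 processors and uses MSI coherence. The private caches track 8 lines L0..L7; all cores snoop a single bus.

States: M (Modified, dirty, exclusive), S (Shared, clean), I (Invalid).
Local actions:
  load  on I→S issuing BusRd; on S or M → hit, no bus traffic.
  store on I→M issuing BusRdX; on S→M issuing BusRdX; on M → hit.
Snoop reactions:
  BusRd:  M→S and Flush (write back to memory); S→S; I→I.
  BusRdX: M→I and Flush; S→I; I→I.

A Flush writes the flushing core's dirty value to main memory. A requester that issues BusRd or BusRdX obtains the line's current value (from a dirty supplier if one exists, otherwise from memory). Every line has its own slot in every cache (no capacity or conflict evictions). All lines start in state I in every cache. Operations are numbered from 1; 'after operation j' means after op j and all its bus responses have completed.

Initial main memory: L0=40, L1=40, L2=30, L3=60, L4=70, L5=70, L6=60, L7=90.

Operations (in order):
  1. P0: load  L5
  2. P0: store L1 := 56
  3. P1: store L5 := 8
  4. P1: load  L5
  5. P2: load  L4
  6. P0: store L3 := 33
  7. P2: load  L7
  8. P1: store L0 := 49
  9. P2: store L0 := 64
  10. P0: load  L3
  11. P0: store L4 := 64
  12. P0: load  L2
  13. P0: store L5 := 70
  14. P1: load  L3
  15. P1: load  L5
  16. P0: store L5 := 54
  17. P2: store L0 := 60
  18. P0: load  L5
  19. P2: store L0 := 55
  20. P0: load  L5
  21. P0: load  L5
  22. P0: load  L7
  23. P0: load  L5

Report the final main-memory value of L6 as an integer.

memory[L6] = 60

step 1: P0: load  L5  ⟶  SII  (L5)  txn=BusRd  M[L5]=70
step 2: P0: store L1 := 56  ⟶  MII  (L1)  txn=BusRdX  M[L1]=40
step 3: P1: store L5 := 8  ⟶  IMI  (L5)  txn=BusRdX  M[L5]=70
step 4: P1: load  L5  ⟶  IMI  (L5)  txn=∅  M[L5]=70
step 5: P2: load  L4  ⟶  IIS  (L4)  txn=BusRd  M[L4]=70
step 6: P0: store L3 := 33  ⟶  MII  (L3)  txn=BusRdX  M[L3]=60
step 7: P2: load  L7  ⟶  IIS  (L7)  txn=BusRd  M[L7]=90
step 8: P1: store L0 := 49  ⟶  IMI  (L0)  txn=BusRdX  M[L0]=40
step 9: P2: store L0 := 64  ⟶  IIM  (L0)  txn=BusRdX+Flush  M[L0]=49
step 10: P0: load  L3  ⟶  MII  (L3)  txn=∅  M[L3]=60
step 11: P0: store L4 := 64  ⟶  MII  (L4)  txn=BusRdX  M[L4]=70
step 12: P0: load  L2  ⟶  SII  (L2)  txn=BusRd  M[L2]=30
step 13: P0: store L5 := 70  ⟶  MII  (L5)  txn=BusRdX+Flush  M[L5]=8
step 14: P1: load  L3  ⟶  SSI  (L3)  txn=BusRd+Flush  M[L3]=33
step 15: P1: load  L5  ⟶  SSI  (L5)  txn=BusRd+Flush  M[L5]=70
step 16: P0: store L5 := 54  ⟶  MII  (L5)  txn=BusRdX  M[L5]=70
step 17: P2: store L0 := 60  ⟶  IIM  (L0)  txn=∅  M[L0]=49
step 18: P0: load  L5  ⟶  MII  (L5)  txn=∅  M[L5]=70
step 19: P2: store L0 := 55  ⟶  IIM  (L0)  txn=∅  M[L0]=49
step 20: P0: load  L5  ⟶  MII  (L5)  txn=∅  M[L5]=70
step 21: P0: load  L5  ⟶  MII  (L5)  txn=∅  M[L5]=70
step 22: P0: load  L7  ⟶  SIS  (L7)  txn=BusRd  M[L7]=90
step 23: P0: load  L5  ⟶  MII  (L5)  txn=∅  M[L5]=70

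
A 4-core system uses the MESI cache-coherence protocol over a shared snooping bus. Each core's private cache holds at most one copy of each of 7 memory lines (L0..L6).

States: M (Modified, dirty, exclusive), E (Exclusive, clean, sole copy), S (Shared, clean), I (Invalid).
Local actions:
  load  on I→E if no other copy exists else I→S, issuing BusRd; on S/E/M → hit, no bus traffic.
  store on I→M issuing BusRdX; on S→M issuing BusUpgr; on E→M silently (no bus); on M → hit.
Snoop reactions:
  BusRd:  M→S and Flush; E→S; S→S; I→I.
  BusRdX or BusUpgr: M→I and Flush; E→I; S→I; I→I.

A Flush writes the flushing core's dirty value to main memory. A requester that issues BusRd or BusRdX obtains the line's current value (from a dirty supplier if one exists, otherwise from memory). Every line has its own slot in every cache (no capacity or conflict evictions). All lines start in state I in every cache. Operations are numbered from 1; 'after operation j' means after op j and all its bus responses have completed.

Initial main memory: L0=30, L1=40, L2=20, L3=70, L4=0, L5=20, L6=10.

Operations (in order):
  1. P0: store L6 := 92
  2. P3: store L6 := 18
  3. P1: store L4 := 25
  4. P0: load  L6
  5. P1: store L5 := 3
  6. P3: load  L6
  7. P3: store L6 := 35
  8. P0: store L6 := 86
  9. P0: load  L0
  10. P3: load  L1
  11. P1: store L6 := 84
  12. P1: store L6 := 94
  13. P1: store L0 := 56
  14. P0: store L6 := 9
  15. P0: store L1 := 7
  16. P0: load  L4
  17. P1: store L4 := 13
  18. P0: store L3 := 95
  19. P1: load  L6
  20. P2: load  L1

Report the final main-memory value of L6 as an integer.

memory[L6] = 9

step 1: P0: store L6 := 92  ⟶  MIII  (L6)  txn=BusRdX  M[L6]=10
step 2: P3: store L6 := 18  ⟶  IIIM  (L6)  txn=BusRdX+Flush  M[L6]=92
step 3: P1: store L4 := 25  ⟶  IMII  (L4)  txn=BusRdX  M[L4]=0
step 4: P0: load  L6  ⟶  SIIS  (L6)  txn=BusRd+Flush  M[L6]=18
step 5: P1: store L5 := 3  ⟶  IMII  (L5)  txn=BusRdX  M[L5]=20
step 6: P3: load  L6  ⟶  SIIS  (L6)  txn=∅  M[L6]=18
step 7: P3: store L6 := 35  ⟶  IIIM  (L6)  txn=BusUpgr  M[L6]=18
step 8: P0: store L6 := 86  ⟶  MIII  (L6)  txn=BusRdX+Flush  M[L6]=35
step 9: P0: load  L0  ⟶  EIII  (L0)  txn=BusRd  M[L0]=30
step 10: P3: load  L1  ⟶  IIIE  (L1)  txn=BusRd  M[L1]=40
step 11: P1: store L6 := 84  ⟶  IMII  (L6)  txn=BusRdX+Flush  M[L6]=86
step 12: P1: store L6 := 94  ⟶  IMII  (L6)  txn=∅  M[L6]=86
step 13: P1: store L0 := 56  ⟶  IMII  (L0)  txn=BusRdX  M[L0]=30
step 14: P0: store L6 := 9  ⟶  MIII  (L6)  txn=BusRdX+Flush  M[L6]=94
step 15: P0: store L1 := 7  ⟶  MIII  (L1)  txn=BusRdX  M[L1]=40
step 16: P0: load  L4  ⟶  SSII  (L4)  txn=BusRd+Flush  M[L4]=25
step 17: P1: store L4 := 13  ⟶  IMII  (L4)  txn=BusUpgr  M[L4]=25
step 18: P0: store L3 := 95  ⟶  MIII  (L3)  txn=BusRdX  M[L3]=70
step 19: P1: load  L6  ⟶  SSII  (L6)  txn=BusRd+Flush  M[L6]=9
step 20: P2: load  L1  ⟶  SISI  (L1)  txn=BusRd+Flush  M[L1]=7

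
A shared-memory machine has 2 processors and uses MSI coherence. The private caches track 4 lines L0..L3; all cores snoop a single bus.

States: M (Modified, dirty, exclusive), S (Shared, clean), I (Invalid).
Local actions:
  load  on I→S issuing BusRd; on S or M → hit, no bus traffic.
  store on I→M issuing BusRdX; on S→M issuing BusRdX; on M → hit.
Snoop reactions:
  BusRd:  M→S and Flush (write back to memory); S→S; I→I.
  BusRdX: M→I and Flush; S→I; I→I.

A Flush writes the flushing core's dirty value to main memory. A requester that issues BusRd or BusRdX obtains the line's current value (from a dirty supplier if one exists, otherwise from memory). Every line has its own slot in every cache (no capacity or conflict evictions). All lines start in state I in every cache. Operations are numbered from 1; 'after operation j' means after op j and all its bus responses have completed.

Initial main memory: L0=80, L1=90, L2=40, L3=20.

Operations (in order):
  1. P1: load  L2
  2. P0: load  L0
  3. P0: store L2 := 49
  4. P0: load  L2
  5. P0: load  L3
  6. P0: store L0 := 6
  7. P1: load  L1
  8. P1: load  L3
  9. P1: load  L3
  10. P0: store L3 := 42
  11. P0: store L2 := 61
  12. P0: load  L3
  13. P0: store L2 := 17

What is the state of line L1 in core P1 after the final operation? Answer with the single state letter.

state = S

[1] P1: load  L2 | P0:I, P1:S(40) | bus: BusRd
[2] P0: load  L0 | P0:S(80), P1:I | bus: BusRd
[3] P0: store L2 := 49 | P0:M(49), P1:I | bus: BusRdX
[4] P0: load  L2 | P0:M(49), P1:I | bus: none
[5] P0: load  L3 | P0:S(20), P1:I | bus: BusRd
[6] P0: store L0 := 6 | P0:M(6), P1:I | bus: BusRdX
[7] P1: load  L1 | P0:I, P1:S(90) | bus: BusRd
[8] P1: load  L3 | P0:S(20), P1:S(20) | bus: BusRd
[9] P1: load  L3 | P0:S(20), P1:S(20) | bus: none
[10] P0: store L3 := 42 | P0:M(42), P1:I | bus: BusRdX
[11] P0: store L2 := 61 | P0:M(61), P1:I | bus: none
[12] P0: load  L3 | P0:M(42), P1:I | bus: none
[13] P0: store L2 := 17 | P0:M(17), P1:I | bus: none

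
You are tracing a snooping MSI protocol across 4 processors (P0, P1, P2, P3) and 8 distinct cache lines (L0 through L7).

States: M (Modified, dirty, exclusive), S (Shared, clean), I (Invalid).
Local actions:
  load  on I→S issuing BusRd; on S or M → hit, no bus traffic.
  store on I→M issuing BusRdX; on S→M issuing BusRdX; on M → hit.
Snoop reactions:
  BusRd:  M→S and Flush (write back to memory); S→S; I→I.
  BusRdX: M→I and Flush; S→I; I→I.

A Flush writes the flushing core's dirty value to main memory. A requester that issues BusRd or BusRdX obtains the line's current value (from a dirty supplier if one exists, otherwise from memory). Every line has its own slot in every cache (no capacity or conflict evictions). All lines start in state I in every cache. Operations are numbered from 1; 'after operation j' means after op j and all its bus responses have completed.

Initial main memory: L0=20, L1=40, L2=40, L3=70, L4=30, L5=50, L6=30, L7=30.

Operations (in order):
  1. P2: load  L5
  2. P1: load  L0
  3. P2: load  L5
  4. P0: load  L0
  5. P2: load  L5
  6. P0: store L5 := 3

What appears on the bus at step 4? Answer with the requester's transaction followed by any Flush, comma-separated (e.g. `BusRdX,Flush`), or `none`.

  op1 P2: load  L5 → I/I/S/I on L5; bus BusRd; mem=50
  op2 P1: load  L0 → I/S/I/I on L0; bus BusRd; mem=20
  op3 P2: load  L5 → I/I/S/I on L5; bus (none); mem=50
  op4 P0: load  L0 → S/S/I/I on L0; bus BusRd; mem=20
  op5 P2: load  L5 → I/I/S/I on L5; bus (none); mem=50
  op6 P0: store L5 := 3 → M/I/I/I on L5; bus BusRdX; mem=50

bus = BusRd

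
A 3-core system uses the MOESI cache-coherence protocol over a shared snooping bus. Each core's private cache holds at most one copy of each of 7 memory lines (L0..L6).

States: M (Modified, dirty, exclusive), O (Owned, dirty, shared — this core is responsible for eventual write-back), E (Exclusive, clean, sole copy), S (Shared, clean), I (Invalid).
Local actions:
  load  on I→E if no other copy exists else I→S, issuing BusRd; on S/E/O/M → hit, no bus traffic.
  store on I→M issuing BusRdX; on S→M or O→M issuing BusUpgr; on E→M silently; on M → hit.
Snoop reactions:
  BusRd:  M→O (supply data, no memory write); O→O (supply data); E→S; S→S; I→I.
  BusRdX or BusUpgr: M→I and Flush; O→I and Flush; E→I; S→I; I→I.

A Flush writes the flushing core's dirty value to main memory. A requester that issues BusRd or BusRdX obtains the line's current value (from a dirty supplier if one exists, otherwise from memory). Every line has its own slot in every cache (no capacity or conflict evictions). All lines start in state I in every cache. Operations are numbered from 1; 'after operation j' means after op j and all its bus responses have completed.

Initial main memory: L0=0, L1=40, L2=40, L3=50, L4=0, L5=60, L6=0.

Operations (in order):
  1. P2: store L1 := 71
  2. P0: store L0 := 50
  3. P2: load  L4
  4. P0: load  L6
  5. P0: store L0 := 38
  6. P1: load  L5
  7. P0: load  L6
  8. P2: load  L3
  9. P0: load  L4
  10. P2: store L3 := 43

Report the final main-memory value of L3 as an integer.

step 1: P2: store L1 := 71  ⟶  IIM  (L1)  txn=BusRdX  M[L1]=40
step 2: P0: store L0 := 50  ⟶  MII  (L0)  txn=BusRdX  M[L0]=0
step 3: P2: load  L4  ⟶  IIE  (L4)  txn=BusRd  M[L4]=0
step 4: P0: load  L6  ⟶  EII  (L6)  txn=BusRd  M[L6]=0
step 5: P0: store L0 := 38  ⟶  MII  (L0)  txn=∅  M[L0]=0
step 6: P1: load  L5  ⟶  IEI  (L5)  txn=BusRd  M[L5]=60
step 7: P0: load  L6  ⟶  EII  (L6)  txn=∅  M[L6]=0
step 8: P2: load  L3  ⟶  IIE  (L3)  txn=BusRd  M[L3]=50
step 9: P0: load  L4  ⟶  SIS  (L4)  txn=BusRd  M[L4]=0
step 10: P2: store L3 := 43  ⟶  IIM  (L3)  txn=∅  M[L3]=50

memory[L3] = 50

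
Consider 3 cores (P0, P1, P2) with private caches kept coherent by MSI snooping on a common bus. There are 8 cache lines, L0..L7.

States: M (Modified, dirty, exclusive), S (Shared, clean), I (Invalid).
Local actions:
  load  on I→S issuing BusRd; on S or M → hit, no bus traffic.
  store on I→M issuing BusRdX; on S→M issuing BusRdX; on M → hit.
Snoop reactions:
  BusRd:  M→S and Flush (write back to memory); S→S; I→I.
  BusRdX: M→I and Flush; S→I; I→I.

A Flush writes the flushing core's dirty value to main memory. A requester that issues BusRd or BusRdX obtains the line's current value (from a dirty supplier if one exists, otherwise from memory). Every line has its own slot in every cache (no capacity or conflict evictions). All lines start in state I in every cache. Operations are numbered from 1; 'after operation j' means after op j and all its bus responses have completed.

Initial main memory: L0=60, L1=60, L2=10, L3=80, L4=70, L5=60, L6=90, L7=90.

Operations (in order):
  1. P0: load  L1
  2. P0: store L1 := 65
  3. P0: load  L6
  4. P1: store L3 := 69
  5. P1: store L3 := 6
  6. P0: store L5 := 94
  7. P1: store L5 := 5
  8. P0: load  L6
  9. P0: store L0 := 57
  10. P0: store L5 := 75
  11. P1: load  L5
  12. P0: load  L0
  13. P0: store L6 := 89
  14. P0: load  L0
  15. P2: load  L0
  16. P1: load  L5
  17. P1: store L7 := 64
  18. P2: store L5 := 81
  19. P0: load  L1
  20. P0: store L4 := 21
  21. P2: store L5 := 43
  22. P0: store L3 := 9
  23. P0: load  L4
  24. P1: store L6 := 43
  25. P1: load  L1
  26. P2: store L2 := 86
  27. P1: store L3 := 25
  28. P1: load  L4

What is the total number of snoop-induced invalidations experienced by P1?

invalidations = 3

step 1: P0: load  L1  ⟶  SII  (L1)  txn=BusRd  M[L1]=60
step 2: P0: store L1 := 65  ⟶  MII  (L1)  txn=BusRdX  M[L1]=60
step 3: P0: load  L6  ⟶  SII  (L6)  txn=BusRd  M[L6]=90
step 4: P1: store L3 := 69  ⟶  IMI  (L3)  txn=BusRdX  M[L3]=80
step 5: P1: store L3 := 6  ⟶  IMI  (L3)  txn=∅  M[L3]=80
step 6: P0: store L5 := 94  ⟶  MII  (L5)  txn=BusRdX  M[L5]=60
step 7: P1: store L5 := 5  ⟶  IMI  (L5)  txn=BusRdX+Flush  M[L5]=94
step 8: P0: load  L6  ⟶  SII  (L6)  txn=∅  M[L6]=90
step 9: P0: store L0 := 57  ⟶  MII  (L0)  txn=BusRdX  M[L0]=60
step 10: P0: store L5 := 75  ⟶  MII  (L5)  txn=BusRdX+Flush  M[L5]=5
step 11: P1: load  L5  ⟶  SSI  (L5)  txn=BusRd+Flush  M[L5]=75
step 12: P0: load  L0  ⟶  MII  (L0)  txn=∅  M[L0]=60
step 13: P0: store L6 := 89  ⟶  MII  (L6)  txn=BusRdX  M[L6]=90
step 14: P0: load  L0  ⟶  MII  (L0)  txn=∅  M[L0]=60
step 15: P2: load  L0  ⟶  SIS  (L0)  txn=BusRd+Flush  M[L0]=57
step 16: P1: load  L5  ⟶  SSI  (L5)  txn=∅  M[L5]=75
step 17: P1: store L7 := 64  ⟶  IMI  (L7)  txn=BusRdX  M[L7]=90
step 18: P2: store L5 := 81  ⟶  IIM  (L5)  txn=BusRdX  M[L5]=75
step 19: P0: load  L1  ⟶  MII  (L1)  txn=∅  M[L1]=60
step 20: P0: store L4 := 21  ⟶  MII  (L4)  txn=BusRdX  M[L4]=70
step 21: P2: store L5 := 43  ⟶  IIM  (L5)  txn=∅  M[L5]=75
step 22: P0: store L3 := 9  ⟶  MII  (L3)  txn=BusRdX+Flush  M[L3]=6
step 23: P0: load  L4  ⟶  MII  (L4)  txn=∅  M[L4]=70
step 24: P1: store L6 := 43  ⟶  IMI  (L6)  txn=BusRdX+Flush  M[L6]=89
step 25: P1: load  L1  ⟶  SSI  (L1)  txn=BusRd+Flush  M[L1]=65
step 26: P2: store L2 := 86  ⟶  IIM  (L2)  txn=BusRdX  M[L2]=10
step 27: P1: store L3 := 25  ⟶  IMI  (L3)  txn=BusRdX+Flush  M[L3]=9
step 28: P1: load  L4  ⟶  SSI  (L4)  txn=BusRd+Flush  M[L4]=21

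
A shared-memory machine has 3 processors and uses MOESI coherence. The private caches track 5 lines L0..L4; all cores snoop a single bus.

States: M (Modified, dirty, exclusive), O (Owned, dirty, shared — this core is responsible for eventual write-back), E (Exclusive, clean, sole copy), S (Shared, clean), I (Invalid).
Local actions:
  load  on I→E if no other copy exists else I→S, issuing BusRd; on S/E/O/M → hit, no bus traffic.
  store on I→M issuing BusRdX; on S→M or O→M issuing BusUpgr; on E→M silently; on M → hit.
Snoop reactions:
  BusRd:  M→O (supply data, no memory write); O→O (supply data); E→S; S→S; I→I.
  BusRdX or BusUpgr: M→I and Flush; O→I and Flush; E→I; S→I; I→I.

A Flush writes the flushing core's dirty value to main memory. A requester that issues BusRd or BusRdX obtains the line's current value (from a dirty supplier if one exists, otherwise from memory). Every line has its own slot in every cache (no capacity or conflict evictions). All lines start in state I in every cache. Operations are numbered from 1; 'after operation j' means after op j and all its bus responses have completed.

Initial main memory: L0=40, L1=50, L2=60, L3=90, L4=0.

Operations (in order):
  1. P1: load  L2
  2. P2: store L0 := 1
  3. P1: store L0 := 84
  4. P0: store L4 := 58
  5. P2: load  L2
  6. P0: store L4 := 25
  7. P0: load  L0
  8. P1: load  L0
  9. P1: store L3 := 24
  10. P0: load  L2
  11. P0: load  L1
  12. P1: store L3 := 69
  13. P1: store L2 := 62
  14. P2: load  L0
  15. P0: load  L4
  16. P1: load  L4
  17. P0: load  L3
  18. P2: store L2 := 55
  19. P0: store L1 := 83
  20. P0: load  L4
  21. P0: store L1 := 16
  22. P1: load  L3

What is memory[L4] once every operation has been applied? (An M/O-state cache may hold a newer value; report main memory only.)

[1] P1: load  L2 | P0:I, P1:E(60), P2:I | bus: BusRd
[2] P2: store L0 := 1 | P0:I, P1:I, P2:M(1) | bus: BusRdX
[3] P1: store L0 := 84 | P0:I, P1:M(84), P2:I | bus: BusRdX,Flush
[4] P0: store L4 := 58 | P0:M(58), P1:I, P2:I | bus: BusRdX
[5] P2: load  L2 | P0:I, P1:S(60), P2:S(60) | bus: BusRd
[6] P0: store L4 := 25 | P0:M(25), P1:I, P2:I | bus: none
[7] P0: load  L0 | P0:S(84), P1:O(84), P2:I | bus: BusRd
[8] P1: load  L0 | P0:S(84), P1:O(84), P2:I | bus: none
[9] P1: store L3 := 24 | P0:I, P1:M(24), P2:I | bus: BusRdX
[10] P0: load  L2 | P0:S(60), P1:S(60), P2:S(60) | bus: BusRd
[11] P0: load  L1 | P0:E(50), P1:I, P2:I | bus: BusRd
[12] P1: store L3 := 69 | P0:I, P1:M(69), P2:I | bus: none
[13] P1: store L2 := 62 | P0:I, P1:M(62), P2:I | bus: BusUpgr
[14] P2: load  L0 | P0:S(84), P1:O(84), P2:S(84) | bus: BusRd
[15] P0: load  L4 | P0:M(25), P1:I, P2:I | bus: none
[16] P1: load  L4 | P0:O(25), P1:S(25), P2:I | bus: BusRd
[17] P0: load  L3 | P0:S(69), P1:O(69), P2:I | bus: BusRd
[18] P2: store L2 := 55 | P0:I, P1:I, P2:M(55) | bus: BusRdX,Flush
[19] P0: store L1 := 83 | P0:M(83), P1:I, P2:I | bus: none
[20] P0: load  L4 | P0:O(25), P1:S(25), P2:I | bus: none
[21] P0: store L1 := 16 | P0:M(16), P1:I, P2:I | bus: none
[22] P1: load  L3 | P0:S(69), P1:O(69), P2:I | bus: none

memory[L4] = 0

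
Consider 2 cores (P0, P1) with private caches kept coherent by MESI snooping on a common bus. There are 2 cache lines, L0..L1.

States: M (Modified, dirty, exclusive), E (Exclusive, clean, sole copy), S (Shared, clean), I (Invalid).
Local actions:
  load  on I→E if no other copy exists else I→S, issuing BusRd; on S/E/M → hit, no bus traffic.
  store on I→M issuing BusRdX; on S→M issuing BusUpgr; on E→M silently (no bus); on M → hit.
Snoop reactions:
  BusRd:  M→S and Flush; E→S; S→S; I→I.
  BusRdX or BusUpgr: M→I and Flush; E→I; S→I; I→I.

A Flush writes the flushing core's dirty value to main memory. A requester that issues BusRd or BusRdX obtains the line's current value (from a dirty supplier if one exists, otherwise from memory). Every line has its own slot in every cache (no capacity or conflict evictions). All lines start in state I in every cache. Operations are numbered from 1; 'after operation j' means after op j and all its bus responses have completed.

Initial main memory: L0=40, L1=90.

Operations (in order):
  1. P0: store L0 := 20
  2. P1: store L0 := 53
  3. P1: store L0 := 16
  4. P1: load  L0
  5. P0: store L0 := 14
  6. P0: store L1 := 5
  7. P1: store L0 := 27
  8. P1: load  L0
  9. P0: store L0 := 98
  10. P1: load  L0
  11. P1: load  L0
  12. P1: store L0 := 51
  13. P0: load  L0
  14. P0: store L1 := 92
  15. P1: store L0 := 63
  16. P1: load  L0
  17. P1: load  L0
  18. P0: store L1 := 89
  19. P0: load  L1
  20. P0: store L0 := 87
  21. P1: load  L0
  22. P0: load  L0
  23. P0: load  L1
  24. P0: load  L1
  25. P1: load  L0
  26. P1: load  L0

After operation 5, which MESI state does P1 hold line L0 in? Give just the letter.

state = I

1. P0: store L0 := 20  bus=[BusRdX]  L0: P0=M P1=I  mem[L0]=40
2. P1: store L0 := 53  bus=[BusRdX,Flush]  L0: P0=I P1=M  mem[L0]=20
3. P1: store L0 := 16  bus=[-]  L0: P0=I P1=M  mem[L0]=20
4. P1: load  L0  bus=[-]  L0: P0=I P1=M  mem[L0]=20
5. P0: store L0 := 14  bus=[BusRdX,Flush]  L0: P0=M P1=I  mem[L0]=16
6. P0: store L1 := 5  bus=[BusRdX]  L1: P0=M P1=I  mem[L1]=90
7. P1: store L0 := 27  bus=[BusRdX,Flush]  L0: P0=I P1=M  mem[L0]=14
8. P1: load  L0  bus=[-]  L0: P0=I P1=M  mem[L0]=14
9. P0: store L0 := 98  bus=[BusRdX,Flush]  L0: P0=M P1=I  mem[L0]=27
10. P1: load  L0  bus=[BusRd,Flush]  L0: P0=S P1=S  mem[L0]=98
11. P1: load  L0  bus=[-]  L0: P0=S P1=S  mem[L0]=98
12. P1: store L0 := 51  bus=[BusUpgr]  L0: P0=I P1=M  mem[L0]=98
13. P0: load  L0  bus=[BusRd,Flush]  L0: P0=S P1=S  mem[L0]=51
14. P0: store L1 := 92  bus=[-]  L1: P0=M P1=I  mem[L1]=90
15. P1: store L0 := 63  bus=[BusUpgr]  L0: P0=I P1=M  mem[L0]=51
16. P1: load  L0  bus=[-]  L0: P0=I P1=M  mem[L0]=51
17. P1: load  L0  bus=[-]  L0: P0=I P1=M  mem[L0]=51
18. P0: store L1 := 89  bus=[-]  L1: P0=M P1=I  mem[L1]=90
19. P0: load  L1  bus=[-]  L1: P0=M P1=I  mem[L1]=90
20. P0: store L0 := 87  bus=[BusRdX,Flush]  L0: P0=M P1=I  mem[L0]=63
21. P1: load  L0  bus=[BusRd,Flush]  L0: P0=S P1=S  mem[L0]=87
22. P0: load  L0  bus=[-]  L0: P0=S P1=S  mem[L0]=87
23. P0: load  L1  bus=[-]  L1: P0=M P1=I  mem[L1]=90
24. P0: load  L1  bus=[-]  L1: P0=M P1=I  mem[L1]=90
25. P1: load  L0  bus=[-]  L0: P0=S P1=S  mem[L0]=87
26. P1: load  L0  bus=[-]  L0: P0=S P1=S  mem[L0]=87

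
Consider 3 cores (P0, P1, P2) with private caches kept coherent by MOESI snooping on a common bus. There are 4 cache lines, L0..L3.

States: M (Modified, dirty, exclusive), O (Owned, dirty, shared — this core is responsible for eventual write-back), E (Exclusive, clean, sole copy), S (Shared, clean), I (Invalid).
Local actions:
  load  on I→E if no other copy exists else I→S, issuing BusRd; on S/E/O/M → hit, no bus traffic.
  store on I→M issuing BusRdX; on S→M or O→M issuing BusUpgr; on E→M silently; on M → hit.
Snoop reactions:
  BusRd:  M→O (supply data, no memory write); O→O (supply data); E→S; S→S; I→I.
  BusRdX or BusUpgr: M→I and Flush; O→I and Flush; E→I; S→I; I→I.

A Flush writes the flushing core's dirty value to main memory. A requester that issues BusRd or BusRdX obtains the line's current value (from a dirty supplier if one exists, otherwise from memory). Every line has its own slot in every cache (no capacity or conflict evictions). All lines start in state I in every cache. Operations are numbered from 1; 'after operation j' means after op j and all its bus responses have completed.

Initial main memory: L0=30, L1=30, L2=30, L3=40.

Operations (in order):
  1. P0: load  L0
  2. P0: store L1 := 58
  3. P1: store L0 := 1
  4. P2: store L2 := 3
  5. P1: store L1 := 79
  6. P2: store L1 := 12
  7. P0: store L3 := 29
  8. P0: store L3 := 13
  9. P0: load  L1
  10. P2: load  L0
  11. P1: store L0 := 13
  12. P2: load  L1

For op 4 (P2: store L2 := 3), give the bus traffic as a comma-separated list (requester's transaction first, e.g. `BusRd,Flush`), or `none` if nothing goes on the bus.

1. P0: load  L0  bus=[BusRd]  L0: P0=E P1=I P2=I  mem[L0]=30
2. P0: store L1 := 58  bus=[BusRdX]  L1: P0=M P1=I P2=I  mem[L1]=30
3. P1: store L0 := 1  bus=[BusRdX]  L0: P0=I P1=M P2=I  mem[L0]=30
4. P2: store L2 := 3  bus=[BusRdX]  L2: P0=I P1=I P2=M  mem[L2]=30
5. P1: store L1 := 79  bus=[BusRdX,Flush]  L1: P0=I P1=M P2=I  mem[L1]=58
6. P2: store L1 := 12  bus=[BusRdX,Flush]  L1: P0=I P1=I P2=M  mem[L1]=79
7. P0: store L3 := 29  bus=[BusRdX]  L3: P0=M P1=I P2=I  mem[L3]=40
8. P0: store L3 := 13  bus=[-]  L3: P0=M P1=I P2=I  mem[L3]=40
9. P0: load  L1  bus=[BusRd]  L1: P0=S P1=I P2=O  mem[L1]=79
10. P2: load  L0  bus=[BusRd]  L0: P0=I P1=O P2=S  mem[L0]=30
11. P1: store L0 := 13  bus=[BusUpgr]  L0: P0=I P1=M P2=I  mem[L0]=30
12. P2: load  L1  bus=[-]  L1: P0=S P1=I P2=O  mem[L1]=79

bus = BusRdX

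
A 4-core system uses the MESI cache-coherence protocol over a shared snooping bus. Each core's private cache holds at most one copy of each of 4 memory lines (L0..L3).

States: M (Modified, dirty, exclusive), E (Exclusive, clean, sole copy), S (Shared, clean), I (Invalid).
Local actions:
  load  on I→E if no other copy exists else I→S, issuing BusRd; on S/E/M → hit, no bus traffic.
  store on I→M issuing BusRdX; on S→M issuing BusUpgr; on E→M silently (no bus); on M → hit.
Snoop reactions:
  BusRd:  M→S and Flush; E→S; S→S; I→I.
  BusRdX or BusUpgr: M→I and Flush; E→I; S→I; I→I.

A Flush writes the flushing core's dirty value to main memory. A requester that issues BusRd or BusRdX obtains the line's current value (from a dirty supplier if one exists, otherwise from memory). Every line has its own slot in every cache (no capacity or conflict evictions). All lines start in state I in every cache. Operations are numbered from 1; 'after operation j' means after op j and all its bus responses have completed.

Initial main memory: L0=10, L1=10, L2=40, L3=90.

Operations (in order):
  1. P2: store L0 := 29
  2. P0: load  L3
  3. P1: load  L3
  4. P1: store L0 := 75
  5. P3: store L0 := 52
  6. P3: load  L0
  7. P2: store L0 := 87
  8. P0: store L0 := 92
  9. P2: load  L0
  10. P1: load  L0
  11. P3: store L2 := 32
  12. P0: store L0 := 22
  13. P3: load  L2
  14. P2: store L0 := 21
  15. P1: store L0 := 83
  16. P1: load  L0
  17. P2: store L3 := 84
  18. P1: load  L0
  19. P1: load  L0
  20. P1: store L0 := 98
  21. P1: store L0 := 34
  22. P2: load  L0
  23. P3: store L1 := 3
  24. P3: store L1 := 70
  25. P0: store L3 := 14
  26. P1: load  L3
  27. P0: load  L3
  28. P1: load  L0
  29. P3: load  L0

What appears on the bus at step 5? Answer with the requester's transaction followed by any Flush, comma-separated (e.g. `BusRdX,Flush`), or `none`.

[1] P2: store L0 := 29 | P0:I, P1:I, P2:M(29), P3:I | bus: BusRdX
[2] P0: load  L3 | P0:E(90), P1:I, P2:I, P3:I | bus: BusRd
[3] P1: load  L3 | P0:S(90), P1:S(90), P2:I, P3:I | bus: BusRd
[4] P1: store L0 := 75 | P0:I, P1:M(75), P2:I, P3:I | bus: BusRdX,Flush
[5] P3: store L0 := 52 | P0:I, P1:I, P2:I, P3:M(52) | bus: BusRdX,Flush
[6] P3: load  L0 | P0:I, P1:I, P2:I, P3:M(52) | bus: none
[7] P2: store L0 := 87 | P0:I, P1:I, P2:M(87), P3:I | bus: BusRdX,Flush
[8] P0: store L0 := 92 | P0:M(92), P1:I, P2:I, P3:I | bus: BusRdX,Flush
[9] P2: load  L0 | P0:S(92), P1:I, P2:S(92), P3:I | bus: BusRd,Flush
[10] P1: load  L0 | P0:S(92), P1:S(92), P2:S(92), P3:I | bus: BusRd
[11] P3: store L2 := 32 | P0:I, P1:I, P2:I, P3:M(32) | bus: BusRdX
[12] P0: store L0 := 22 | P0:M(22), P1:I, P2:I, P3:I | bus: BusUpgr
[13] P3: load  L2 | P0:I, P1:I, P2:I, P3:M(32) | bus: none
[14] P2: store L0 := 21 | P0:I, P1:I, P2:M(21), P3:I | bus: BusRdX,Flush
[15] P1: store L0 := 83 | P0:I, P1:M(83), P2:I, P3:I | bus: BusRdX,Flush
[16] P1: load  L0 | P0:I, P1:M(83), P2:I, P3:I | bus: none
[17] P2: store L3 := 84 | P0:I, P1:I, P2:M(84), P3:I | bus: BusRdX
[18] P1: load  L0 | P0:I, P1:M(83), P2:I, P3:I | bus: none
[19] P1: load  L0 | P0:I, P1:M(83), P2:I, P3:I | bus: none
[20] P1: store L0 := 98 | P0:I, P1:M(98), P2:I, P3:I | bus: none
[21] P1: store L0 := 34 | P0:I, P1:M(34), P2:I, P3:I | bus: none
[22] P2: load  L0 | P0:I, P1:S(34), P2:S(34), P3:I | bus: BusRd,Flush
[23] P3: store L1 := 3 | P0:I, P1:I, P2:I, P3:M(3) | bus: BusRdX
[24] P3: store L1 := 70 | P0:I, P1:I, P2:I, P3:M(70) | bus: none
[25] P0: store L3 := 14 | P0:M(14), P1:I, P2:I, P3:I | bus: BusRdX,Flush
[26] P1: load  L3 | P0:S(14), P1:S(14), P2:I, P3:I | bus: BusRd,Flush
[27] P0: load  L3 | P0:S(14), P1:S(14), P2:I, P3:I | bus: none
[28] P1: load  L0 | P0:I, P1:S(34), P2:S(34), P3:I | bus: none
[29] P3: load  L0 | P0:I, P1:S(34), P2:S(34), P3:S(34) | bus: BusRd

bus = BusRdX,Flush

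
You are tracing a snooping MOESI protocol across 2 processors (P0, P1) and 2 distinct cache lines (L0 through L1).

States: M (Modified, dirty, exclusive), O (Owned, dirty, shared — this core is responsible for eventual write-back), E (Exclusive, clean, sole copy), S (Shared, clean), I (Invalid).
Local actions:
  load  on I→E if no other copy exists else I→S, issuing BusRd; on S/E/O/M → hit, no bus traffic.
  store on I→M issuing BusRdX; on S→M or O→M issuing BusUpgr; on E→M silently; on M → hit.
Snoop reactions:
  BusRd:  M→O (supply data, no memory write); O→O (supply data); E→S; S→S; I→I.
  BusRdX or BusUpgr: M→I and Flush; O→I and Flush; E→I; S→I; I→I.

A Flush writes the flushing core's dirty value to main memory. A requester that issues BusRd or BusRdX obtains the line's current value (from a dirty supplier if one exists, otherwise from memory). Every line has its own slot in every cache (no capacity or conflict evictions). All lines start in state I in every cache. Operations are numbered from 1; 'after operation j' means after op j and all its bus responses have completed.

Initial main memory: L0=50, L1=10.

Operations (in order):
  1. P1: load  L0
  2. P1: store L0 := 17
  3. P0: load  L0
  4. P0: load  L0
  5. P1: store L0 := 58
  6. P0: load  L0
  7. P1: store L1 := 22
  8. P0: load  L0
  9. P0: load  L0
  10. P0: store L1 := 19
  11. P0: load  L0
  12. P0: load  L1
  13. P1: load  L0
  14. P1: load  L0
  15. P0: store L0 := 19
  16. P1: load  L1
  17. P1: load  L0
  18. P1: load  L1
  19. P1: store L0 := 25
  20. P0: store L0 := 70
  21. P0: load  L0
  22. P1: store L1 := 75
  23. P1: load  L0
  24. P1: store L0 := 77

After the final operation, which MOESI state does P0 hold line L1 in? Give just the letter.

step 1: P1: load  L0  ⟶  IE  (L0)  txn=BusRd  M[L0]=50
step 2: P1: store L0 := 17  ⟶  IM  (L0)  txn=∅  M[L0]=50
step 3: P0: load  L0  ⟶  SO  (L0)  txn=BusRd  M[L0]=50
step 4: P0: load  L0  ⟶  SO  (L0)  txn=∅  M[L0]=50
step 5: P1: store L0 := 58  ⟶  IM  (L0)  txn=BusUpgr  M[L0]=50
step 6: P0: load  L0  ⟶  SO  (L0)  txn=BusRd  M[L0]=50
step 7: P1: store L1 := 22  ⟶  IM  (L1)  txn=BusRdX  M[L1]=10
step 8: P0: load  L0  ⟶  SO  (L0)  txn=∅  M[L0]=50
step 9: P0: load  L0  ⟶  SO  (L0)  txn=∅  M[L0]=50
step 10: P0: store L1 := 19  ⟶  MI  (L1)  txn=BusRdX+Flush  M[L1]=22
step 11: P0: load  L0  ⟶  SO  (L0)  txn=∅  M[L0]=50
step 12: P0: load  L1  ⟶  MI  (L1)  txn=∅  M[L1]=22
step 13: P1: load  L0  ⟶  SO  (L0)  txn=∅  M[L0]=50
step 14: P1: load  L0  ⟶  SO  (L0)  txn=∅  M[L0]=50
step 15: P0: store L0 := 19  ⟶  MI  (L0)  txn=BusUpgr+Flush  M[L0]=58
step 16: P1: load  L1  ⟶  OS  (L1)  txn=BusRd  M[L1]=22
step 17: P1: load  L0  ⟶  OS  (L0)  txn=BusRd  M[L0]=58
step 18: P1: load  L1  ⟶  OS  (L1)  txn=∅  M[L1]=22
step 19: P1: store L0 := 25  ⟶  IM  (L0)  txn=BusUpgr+Flush  M[L0]=19
step 20: P0: store L0 := 70  ⟶  MI  (L0)  txn=BusRdX+Flush  M[L0]=25
step 21: P0: load  L0  ⟶  MI  (L0)  txn=∅  M[L0]=25
step 22: P1: store L1 := 75  ⟶  IM  (L1)  txn=BusUpgr+Flush  M[L1]=19
step 23: P1: load  L0  ⟶  OS  (L0)  txn=BusRd  M[L0]=25
step 24: P1: store L0 := 77  ⟶  IM  (L0)  txn=BusUpgr+Flush  M[L0]=70

state = I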